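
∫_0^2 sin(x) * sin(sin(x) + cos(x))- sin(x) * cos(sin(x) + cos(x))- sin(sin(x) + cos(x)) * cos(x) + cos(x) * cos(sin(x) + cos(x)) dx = sqrt(2)*(-sin(pi/4 + 1) + sin(sqrt(2)*sin(pi/4 + 2) + pi/4))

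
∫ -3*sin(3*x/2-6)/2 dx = cos(3*x/2 - 6) + C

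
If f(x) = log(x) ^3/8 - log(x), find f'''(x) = (3*log(x)^2 - 9*log(x) - 5)/(4*x^3)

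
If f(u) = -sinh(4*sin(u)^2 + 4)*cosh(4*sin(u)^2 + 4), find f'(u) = -4*sin(2*u)*cosh(4*cos(2*u) - 12)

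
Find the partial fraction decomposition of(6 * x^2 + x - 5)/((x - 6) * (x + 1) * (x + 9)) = 59/(15*(x + 9)) + 31/(15*(x - 6))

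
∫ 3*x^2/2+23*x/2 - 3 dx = x^3/2 + 23*x^2/4 - 3*x + C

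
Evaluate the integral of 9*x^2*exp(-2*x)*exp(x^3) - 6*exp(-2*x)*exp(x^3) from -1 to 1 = -3*E + 3*exp(-1)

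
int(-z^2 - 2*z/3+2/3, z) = -z^3/3 - z^2/3 + 2*z/3 + C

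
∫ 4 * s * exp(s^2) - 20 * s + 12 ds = -10*s^2 + 12*s + 2*exp(s^2) + C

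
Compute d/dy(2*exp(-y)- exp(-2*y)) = (2 - 2*exp(y))*exp(-2*y)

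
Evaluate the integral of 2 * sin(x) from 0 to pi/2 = 2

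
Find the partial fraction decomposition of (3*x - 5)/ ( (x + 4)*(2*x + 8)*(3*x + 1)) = -27/(121*(3*x + 1)) + 9/(121*(x + 4)) + 17/(22*(x + 4)^2)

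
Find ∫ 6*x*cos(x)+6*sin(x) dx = 6*x*sin(x) + C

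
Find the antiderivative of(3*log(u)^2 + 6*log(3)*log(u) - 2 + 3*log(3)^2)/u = (log(3*u)^2 - 2)*log(3*u) + C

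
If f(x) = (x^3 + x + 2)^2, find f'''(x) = 120*x^3 + 48*x + 24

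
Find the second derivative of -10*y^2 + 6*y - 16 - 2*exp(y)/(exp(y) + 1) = (-20*exp(3*y) - 58*exp(2*y) - 62*exp(y) - 20)/(exp(3*y) + 3*exp(2*y) + 3*exp(y) + 1)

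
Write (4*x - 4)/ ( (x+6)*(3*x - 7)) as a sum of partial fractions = 16/(25*(3*x - 7)) + 28/(25*(x + 6))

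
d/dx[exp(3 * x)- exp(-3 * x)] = (3*exp(6*x) + 3)*exp(-3*x)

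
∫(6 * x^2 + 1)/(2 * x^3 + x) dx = log(6*x^3 + 3*x) + C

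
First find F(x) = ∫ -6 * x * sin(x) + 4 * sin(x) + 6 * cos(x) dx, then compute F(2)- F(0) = 8*cos(2) + 4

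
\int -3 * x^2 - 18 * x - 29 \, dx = -x^3 - 9*x^2 - 29*x + C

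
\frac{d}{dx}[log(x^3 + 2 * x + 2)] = (3*x^2 + 2)/(x^3 + 2*x + 2)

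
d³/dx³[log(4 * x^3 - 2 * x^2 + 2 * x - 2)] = (48*x^6 - 48*x^5 + 152*x^3 - 66*x^2 + 18*x + 8)/(8*x^9 - 12*x^8 + 18*x^7 - 25*x^6 + 21*x^5 - 18*x^4 + 13*x^3 - 6*x^2 + 3*x - 1)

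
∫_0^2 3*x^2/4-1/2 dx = 1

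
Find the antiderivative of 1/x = log(3*x) + C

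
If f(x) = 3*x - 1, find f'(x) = 3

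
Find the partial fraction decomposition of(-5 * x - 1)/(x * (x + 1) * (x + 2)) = 9/(2*(x + 2)) - 4/(x + 1) - 1/(2*x)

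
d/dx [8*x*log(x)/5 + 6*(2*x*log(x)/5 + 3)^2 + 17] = 48*x*log(x)^2/25 + 48*x*log(x)/25 + 16*log(x) + 16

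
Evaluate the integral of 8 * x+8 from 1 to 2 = 20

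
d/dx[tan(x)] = cos(x)^(-2)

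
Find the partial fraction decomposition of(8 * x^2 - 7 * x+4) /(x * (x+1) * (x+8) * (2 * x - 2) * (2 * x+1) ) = 76/(45*(2*x + 1)) + 143/(3780*(x + 8)) - 19/(28*(x + 1)) + 5/(108*(x - 1)) - 1/(4*x)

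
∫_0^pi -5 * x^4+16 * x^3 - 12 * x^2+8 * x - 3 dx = (-3*pi + pi^2)*(-pi^3 - pi + 1 + pi^2)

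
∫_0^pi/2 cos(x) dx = 1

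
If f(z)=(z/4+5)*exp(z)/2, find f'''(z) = z*exp(z)/8 + 23*exp(z)/8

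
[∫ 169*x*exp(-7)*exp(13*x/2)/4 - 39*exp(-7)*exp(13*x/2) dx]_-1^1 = -exp(-1/2)/2 + 27*exp(-27/2)/2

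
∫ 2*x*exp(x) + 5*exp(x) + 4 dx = (2*x + 3)*(exp(x) + 2) + C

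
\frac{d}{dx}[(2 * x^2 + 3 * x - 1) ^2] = 16*x^3 + 36*x^2 + 10*x - 6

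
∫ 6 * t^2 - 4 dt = 2*t^3 - 4*t + C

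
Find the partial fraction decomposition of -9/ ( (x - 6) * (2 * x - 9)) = 6/(2*x - 9) - 3/(x - 6)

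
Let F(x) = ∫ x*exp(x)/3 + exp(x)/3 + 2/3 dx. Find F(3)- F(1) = -E/3 + 4/3 + exp(3)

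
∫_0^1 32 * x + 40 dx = 56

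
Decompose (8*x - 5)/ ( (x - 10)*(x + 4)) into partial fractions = 37/(14*(x + 4)) + 75/(14*(x - 10))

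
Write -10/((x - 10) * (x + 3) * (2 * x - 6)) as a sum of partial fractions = -5/(78*(x + 3)) + 5/(42*(x - 3)) - 5/(91*(x - 10))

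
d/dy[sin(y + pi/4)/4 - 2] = cos(y + pi/4)/4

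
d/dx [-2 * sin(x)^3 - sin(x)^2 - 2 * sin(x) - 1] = 2*(-sin(x) + 3*cos(x)^2 - 4)*cos(x)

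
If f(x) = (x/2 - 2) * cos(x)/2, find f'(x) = -x*sin(x)/4 + sin(x) + cos(x)/4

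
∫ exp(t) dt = exp(t) + C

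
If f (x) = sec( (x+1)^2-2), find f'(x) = 2*x*tan(x^2 + 2*x - 1)*sec(x^2 + 2*x - 1) + 2*tan(x^2 + 2*x - 1)*sec(x^2 + 2*x - 1)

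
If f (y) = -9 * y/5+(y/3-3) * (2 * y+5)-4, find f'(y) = 4*y/3 - 92/15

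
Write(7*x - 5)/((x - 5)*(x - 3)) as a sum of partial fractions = -8/(x - 3) + 15/(x - 5)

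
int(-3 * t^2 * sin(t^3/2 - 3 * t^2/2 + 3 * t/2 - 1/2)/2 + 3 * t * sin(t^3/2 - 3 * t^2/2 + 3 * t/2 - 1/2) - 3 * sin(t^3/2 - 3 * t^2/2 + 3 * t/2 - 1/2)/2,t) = cos((t - 1)^3/2) + C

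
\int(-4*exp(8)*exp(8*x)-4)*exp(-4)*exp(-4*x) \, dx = -2*sinh(4*x + 4) + C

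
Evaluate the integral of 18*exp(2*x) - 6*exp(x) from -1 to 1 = -(-1 + 3*exp(-1))^2 + (-1 + 3*E)^2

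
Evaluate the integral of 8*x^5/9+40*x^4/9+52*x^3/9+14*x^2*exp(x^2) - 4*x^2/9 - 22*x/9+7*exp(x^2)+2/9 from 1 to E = -3*(2*E/3 + exp(2)/3)^2 - 61*E/9 - 4/3 + exp(2)/9 + 4*(2*E/3 + exp(2)/3)^3 + 7*exp(1 + exp(2))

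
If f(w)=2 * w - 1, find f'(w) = 2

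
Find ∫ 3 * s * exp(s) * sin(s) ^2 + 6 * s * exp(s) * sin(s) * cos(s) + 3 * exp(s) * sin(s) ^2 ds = 3*s*exp(s)*sin(s)^2 + C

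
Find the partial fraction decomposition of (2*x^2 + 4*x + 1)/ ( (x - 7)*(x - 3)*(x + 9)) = 127/(192*(x + 9)) - 31/(48*(x - 3)) + 127/(64*(x - 7))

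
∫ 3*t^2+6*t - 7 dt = t^3 + 3*t^2 - 7*t + C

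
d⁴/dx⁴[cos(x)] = cos(x)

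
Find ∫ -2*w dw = -w^2 + C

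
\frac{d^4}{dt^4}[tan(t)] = 24*tan(t)^5 + 40*tan(t)^3 + 16*tan(t)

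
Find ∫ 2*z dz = z^2 + C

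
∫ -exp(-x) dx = exp(-x) + C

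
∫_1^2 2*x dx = 3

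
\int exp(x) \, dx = exp(x) + C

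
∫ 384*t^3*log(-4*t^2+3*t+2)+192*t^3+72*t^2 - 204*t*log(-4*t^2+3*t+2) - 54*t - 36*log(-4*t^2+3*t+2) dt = 6*t*(16*t^3 - 17*t - 6)*log(-4*t^2 + 3*t + 2) + C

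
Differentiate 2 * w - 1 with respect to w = 2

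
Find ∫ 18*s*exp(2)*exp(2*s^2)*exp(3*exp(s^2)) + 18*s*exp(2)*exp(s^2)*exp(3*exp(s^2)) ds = (3*exp(s^2) + 2)*exp(3*exp(s^2) + 2) + C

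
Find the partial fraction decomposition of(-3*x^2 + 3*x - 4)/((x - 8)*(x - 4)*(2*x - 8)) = 31/(8*(x - 4)) + 5/(x - 4)^2 - 43/(8*(x - 8))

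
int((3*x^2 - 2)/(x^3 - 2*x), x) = log(x*(x^2 - 2)) + C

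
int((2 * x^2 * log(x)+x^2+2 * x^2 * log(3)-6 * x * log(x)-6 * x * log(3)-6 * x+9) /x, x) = (x - 3)^2*log(3*x) + C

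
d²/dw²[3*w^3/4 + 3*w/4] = 9*w/2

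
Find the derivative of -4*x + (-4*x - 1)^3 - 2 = -192*x^2 - 96*x - 16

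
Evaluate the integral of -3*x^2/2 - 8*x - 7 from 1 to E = (E/2 + 3)*(-exp(2) - 2*E - 2) + 35/2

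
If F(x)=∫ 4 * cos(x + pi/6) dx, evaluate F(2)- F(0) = -2 + 4*sin(pi/6 + 2)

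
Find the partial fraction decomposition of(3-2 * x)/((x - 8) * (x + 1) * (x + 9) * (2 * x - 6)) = -7/(1088*(x + 9)) + 5/(576*(x + 1)) + 1/(160*(x - 3)) - 13/(1530*(x - 8))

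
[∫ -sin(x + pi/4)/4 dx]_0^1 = -sqrt(2)/8 + cos(pi/4 + 1)/4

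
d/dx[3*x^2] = 6*x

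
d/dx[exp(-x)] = -exp(-x)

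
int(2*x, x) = x^2 + C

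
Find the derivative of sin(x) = cos(x)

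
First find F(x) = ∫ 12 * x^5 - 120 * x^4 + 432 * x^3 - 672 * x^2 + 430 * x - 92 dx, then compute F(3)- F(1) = 0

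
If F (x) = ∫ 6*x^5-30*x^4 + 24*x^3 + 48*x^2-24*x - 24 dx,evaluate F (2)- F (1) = 19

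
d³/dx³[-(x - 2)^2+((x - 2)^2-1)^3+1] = 120*x^3 - 720*x^2 + 1368*x - 816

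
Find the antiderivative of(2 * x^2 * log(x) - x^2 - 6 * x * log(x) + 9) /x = (x - 3)^2*(log(x) - 1) + C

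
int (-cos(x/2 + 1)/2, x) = -sin(x/2 + 1) + C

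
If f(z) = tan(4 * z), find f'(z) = 4/cos(4*z)^2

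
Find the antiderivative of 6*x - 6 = 3*x^2 - 6*x + C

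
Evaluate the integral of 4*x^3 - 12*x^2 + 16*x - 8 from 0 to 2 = 0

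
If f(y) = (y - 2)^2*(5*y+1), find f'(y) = 15*y^2 - 38*y + 16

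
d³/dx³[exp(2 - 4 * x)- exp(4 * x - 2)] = (-64*exp(8*x - 4) - 64)*exp(2 - 4*x)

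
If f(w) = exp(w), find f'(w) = exp(w)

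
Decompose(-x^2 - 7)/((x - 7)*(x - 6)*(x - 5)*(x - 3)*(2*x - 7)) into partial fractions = 44/(15*(2*x - 7)) - 2/(3*(x - 3)) - 8/(3*(x - 5)) + 43/(15*(x - 6)) - 1/(x - 7)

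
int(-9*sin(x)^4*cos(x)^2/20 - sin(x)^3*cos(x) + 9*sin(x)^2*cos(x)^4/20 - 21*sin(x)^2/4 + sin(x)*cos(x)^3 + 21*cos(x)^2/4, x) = 3*sin(x)^3*cos(x)^3/20 + 21*sin(2*x)/8 - cos(4*x)/16 + C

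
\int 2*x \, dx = x^2 + C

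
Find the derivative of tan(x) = cos(x)^(-2)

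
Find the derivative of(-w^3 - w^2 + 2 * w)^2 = 6*w^5 + 10*w^4 - 12*w^3 - 12*w^2 + 8*w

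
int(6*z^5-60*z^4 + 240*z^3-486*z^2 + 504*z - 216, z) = z^6 - 12*z^5 + 60*z^4 - 162*z^3 + 252*z^2 - 216*z + C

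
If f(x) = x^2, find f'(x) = 2*x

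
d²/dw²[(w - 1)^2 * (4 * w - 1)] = 24*w - 18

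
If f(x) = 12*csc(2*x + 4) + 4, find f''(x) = 96*cot(2*x + 4)^2*csc(2*x + 4) + 48*csc(2*x + 4)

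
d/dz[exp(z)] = exp(z)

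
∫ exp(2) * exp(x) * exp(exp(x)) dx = exp(exp(x) + 2) + C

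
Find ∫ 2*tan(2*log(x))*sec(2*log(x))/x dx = sec(2*log(x)) + C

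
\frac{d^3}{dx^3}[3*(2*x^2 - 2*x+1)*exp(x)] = 6*x^2*exp(x) + 30*x*exp(x) + 21*exp(x)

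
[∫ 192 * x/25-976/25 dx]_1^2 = -688/25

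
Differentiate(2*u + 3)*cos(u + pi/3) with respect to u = -2*u*sin(u + pi/3) - 3*sin(u + pi/3) + 2*cos(u + pi/3)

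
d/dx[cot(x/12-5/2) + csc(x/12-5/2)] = -(cos((x - 30)/12) + 1)/(6*(1 - cos(x/6 - 5)))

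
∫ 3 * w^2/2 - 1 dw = w^3/2 - w + C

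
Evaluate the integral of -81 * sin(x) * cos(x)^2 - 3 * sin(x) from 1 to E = 27*cos(E)^3 - 27*cos(1)^3 + 3*cos(E) - 3*cos(1)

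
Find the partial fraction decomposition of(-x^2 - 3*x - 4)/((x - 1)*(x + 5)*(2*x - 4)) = -1/(6*(x + 5)) + 2/(3*(x - 1)) - 1/(x - 2)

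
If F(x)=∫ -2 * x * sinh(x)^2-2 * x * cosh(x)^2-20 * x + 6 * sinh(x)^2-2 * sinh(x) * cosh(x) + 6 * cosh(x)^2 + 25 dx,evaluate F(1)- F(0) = 2*sinh(2) + 15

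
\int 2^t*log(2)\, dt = 2^t + C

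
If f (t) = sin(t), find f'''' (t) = sin(t)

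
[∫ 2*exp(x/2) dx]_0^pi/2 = -4 + 4*exp(pi/4)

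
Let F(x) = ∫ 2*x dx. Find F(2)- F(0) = 4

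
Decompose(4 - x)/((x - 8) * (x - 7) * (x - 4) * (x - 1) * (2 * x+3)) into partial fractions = 8/(1615*(2*x + 3)) - 1/(210*(x - 1)) + 1/(102*(x - 7)) - 1/(133*(x - 8))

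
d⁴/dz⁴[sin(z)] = sin(z)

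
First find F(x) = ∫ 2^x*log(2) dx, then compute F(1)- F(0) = 1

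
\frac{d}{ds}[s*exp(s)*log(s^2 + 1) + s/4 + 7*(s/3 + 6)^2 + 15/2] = (36*s^3*exp(s)*log(s^2 + 1) + 56*s^3 + 36*s^2*exp(s)*log(s^2 + 1) + 72*s^2*exp(s) + 1017*s^2 + 36*s*exp(s)*log(s^2 + 1) + 56*s + 36*exp(s)*log(s^2 + 1) + 1017)/(36*s^2 + 36)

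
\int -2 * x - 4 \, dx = -x^2 - 4*x + C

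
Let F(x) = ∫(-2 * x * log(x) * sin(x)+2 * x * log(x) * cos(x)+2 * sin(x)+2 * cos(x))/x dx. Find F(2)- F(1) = 2*(cos(2) + sin(2))*log(2)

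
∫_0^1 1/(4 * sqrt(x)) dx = 1/2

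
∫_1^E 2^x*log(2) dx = -2 + 2^E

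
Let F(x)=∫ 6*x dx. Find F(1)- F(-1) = 0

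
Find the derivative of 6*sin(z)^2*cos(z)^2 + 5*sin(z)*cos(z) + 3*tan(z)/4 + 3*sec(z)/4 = -12*sin(z)^3*cos(z) - 5*sin(z)^2 + 12*sin(z)*cos(z)^3 + 5*cos(z)^2 + 3*tan(z)^2/4 + 3*tan(z)*sec(z)/4 + 3/4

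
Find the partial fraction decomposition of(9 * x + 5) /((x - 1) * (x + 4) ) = 31/(5*(x + 4)) + 14/(5*(x - 1))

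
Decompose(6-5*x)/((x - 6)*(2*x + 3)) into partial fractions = -9/(5*(2*x + 3)) - 8/(5*(x - 6))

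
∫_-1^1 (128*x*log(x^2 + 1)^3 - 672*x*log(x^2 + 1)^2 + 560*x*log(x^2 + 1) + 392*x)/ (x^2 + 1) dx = 0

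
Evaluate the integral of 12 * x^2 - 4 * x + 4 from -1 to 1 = 16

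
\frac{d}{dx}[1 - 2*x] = -2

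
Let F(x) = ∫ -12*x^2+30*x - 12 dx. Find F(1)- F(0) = -1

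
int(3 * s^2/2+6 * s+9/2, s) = s^3/2 + 3*s^2 + 9*s/2 + C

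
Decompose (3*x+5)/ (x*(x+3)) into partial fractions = 4/(3*(x + 3)) + 5/(3*x)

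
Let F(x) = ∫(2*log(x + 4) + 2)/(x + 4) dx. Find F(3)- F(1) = -(1 + log(5))^2 + (1 + log(7))^2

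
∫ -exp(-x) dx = exp(-x) + C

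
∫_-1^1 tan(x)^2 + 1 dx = 2*tan(1)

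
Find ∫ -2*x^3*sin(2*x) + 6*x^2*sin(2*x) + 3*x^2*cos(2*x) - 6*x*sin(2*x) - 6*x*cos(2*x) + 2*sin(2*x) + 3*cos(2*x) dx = (x - 1)^3*cos(2*x) + C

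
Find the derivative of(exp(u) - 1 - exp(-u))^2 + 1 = (2*exp(4*u) - 2*exp(3*u) - 2*exp(u) - 2)*exp(-2*u)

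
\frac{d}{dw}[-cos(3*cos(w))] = -3*sin(w)*sin(3*cos(w))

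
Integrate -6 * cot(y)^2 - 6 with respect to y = 6*cot(y) + C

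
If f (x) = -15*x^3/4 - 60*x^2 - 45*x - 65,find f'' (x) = -45*x/2 - 120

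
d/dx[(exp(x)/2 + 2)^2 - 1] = exp(2*x)/2 + 2*exp(x)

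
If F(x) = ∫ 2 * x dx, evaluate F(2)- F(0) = 4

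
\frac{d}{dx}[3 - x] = -1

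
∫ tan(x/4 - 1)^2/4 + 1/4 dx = tan(x/4 - 1) + C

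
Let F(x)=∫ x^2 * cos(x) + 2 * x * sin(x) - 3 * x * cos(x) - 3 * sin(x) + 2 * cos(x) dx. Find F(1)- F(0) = 0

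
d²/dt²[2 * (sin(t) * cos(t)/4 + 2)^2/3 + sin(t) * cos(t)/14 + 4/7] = (1 - cos(2*t))^2/6 - 31*sin(2*t)/21 + cos(2*t)/3 - 1/4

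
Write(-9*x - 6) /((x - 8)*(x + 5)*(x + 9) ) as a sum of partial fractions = 75/(68*(x + 9)) - 3/(4*(x + 5)) - 6/(17*(x - 8))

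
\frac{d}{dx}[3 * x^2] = 6*x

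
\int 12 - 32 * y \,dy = -16*y^2 + 12*y + C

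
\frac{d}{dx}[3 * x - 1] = 3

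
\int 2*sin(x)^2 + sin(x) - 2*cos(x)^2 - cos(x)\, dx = -sin(2*x) - sqrt(2)*sin(x + pi/4) + C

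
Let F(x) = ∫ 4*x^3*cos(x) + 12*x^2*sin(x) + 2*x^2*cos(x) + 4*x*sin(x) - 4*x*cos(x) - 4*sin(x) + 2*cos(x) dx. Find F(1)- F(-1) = 8*sin(1)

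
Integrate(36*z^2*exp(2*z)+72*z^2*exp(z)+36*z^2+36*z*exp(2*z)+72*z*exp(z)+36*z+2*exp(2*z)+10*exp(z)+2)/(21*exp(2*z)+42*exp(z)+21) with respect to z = 2*((exp(z) + 1)*(6*z^3 + 9*z^2 + z - 15) + 3*exp(z))/(21*(exp(z) + 1)) + C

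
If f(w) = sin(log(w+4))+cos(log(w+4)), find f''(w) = -2*cos(log(w + 4))/(w^2 + 8*w + 16)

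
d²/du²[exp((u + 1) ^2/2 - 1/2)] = u^2*exp(u^2/2 + u) + 2*u*exp(u^2/2 + u) + 2*exp(u^2/2 + u)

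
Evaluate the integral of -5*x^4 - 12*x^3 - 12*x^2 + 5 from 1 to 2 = -99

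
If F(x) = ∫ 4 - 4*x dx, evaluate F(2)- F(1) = -2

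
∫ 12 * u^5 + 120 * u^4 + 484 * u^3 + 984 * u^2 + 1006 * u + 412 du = 2*u^6 + 24*u^5 + 121*u^4 + 328*u^3 + 503*u^2 + 412*u + C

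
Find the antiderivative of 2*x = x^2 + C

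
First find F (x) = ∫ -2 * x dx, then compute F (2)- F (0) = -4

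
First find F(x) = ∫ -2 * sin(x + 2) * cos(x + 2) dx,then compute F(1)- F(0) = -cos(4)/2 + cos(6)/2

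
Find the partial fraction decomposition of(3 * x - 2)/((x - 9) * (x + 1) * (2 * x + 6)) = -11/(48*(x + 3)) + 1/(8*(x + 1)) + 5/(48*(x - 9))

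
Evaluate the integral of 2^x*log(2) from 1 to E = -2 + 2^E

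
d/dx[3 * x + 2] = 3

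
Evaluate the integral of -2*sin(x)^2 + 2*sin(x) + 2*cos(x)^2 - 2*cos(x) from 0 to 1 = (-1 + cos(1) + sin(1))^2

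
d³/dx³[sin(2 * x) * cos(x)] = -54*cos(x)^3 + 40*cos(x)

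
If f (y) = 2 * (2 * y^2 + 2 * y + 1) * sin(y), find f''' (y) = -4*y^2*cos(y) - 24*y*sin(y) - 4*y*cos(y) - 12*sin(y) + 22*cos(y)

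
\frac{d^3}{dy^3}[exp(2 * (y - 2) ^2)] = 64*y^3*exp(2*y^2 - 8*y + 8) - 384*y^2*exp(2*y^2 - 8*y + 8) + 816*y*exp(2*y^2 - 8*y + 8) - 608*exp(2*y^2 - 8*y + 8)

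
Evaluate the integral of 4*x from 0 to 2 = 8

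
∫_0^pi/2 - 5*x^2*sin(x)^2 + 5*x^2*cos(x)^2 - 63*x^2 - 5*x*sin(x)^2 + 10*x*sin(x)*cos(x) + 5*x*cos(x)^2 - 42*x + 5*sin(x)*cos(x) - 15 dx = -21*pi^3/8 - 21*pi^2/4 - 15*pi/2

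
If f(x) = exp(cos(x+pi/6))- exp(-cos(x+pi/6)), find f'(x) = -(exp(sqrt(3)*cos(x))*exp(-sin(x)) + 1)*exp(-cos(x + pi/6))*sin(x + pi/6)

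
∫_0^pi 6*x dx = 3*pi^2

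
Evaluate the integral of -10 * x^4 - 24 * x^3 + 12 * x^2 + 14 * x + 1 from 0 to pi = (-2*pi - 1 + 2*pi^3)*(-pi^2 - 3*pi + 1) + 1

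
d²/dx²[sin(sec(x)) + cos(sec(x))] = sqrt(2)*(-sin(x)^2*sin(pi/4 + 1/cos(x))/cos(x) + sin(x)^2*cos(pi/4 + 1/cos(x)) + cos(pi/4 + 1/cos(x)))/cos(x)^3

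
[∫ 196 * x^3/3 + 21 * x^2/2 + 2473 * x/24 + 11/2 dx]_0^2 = 6077/12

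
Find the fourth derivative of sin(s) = sin(s)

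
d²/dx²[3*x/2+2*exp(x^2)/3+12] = 8*x^2*exp(x^2)/3 + 4*exp(x^2)/3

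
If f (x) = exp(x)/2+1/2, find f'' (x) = exp(x)/2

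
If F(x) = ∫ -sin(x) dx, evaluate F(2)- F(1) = -cos(1) + cos(2)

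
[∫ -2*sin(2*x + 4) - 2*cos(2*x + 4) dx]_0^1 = sin(4) - sin(6) - cos(4) + cos(6)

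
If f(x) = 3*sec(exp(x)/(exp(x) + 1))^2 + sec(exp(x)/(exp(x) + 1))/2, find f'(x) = (1 + 12/cos(exp(x)/(exp(x) + 1)))*exp(x)*sin(exp(x)/(exp(x) + 1))/((2*exp(2*x) + 4*exp(x) + 2)*cos(exp(x)/(exp(x) + 1))^2)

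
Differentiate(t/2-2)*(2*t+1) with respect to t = 2*t - 7/2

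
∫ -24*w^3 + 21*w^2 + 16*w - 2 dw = -6*w^4 + 7*w^3 + 8*w^2 - 2*w + C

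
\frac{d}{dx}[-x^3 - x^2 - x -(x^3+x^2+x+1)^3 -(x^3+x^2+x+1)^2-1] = -9*x^8 - 24*x^7 - 42*x^6 - 66*x^5 - 70*x^4 - 60*x^3 - 45*x^2 - 20*x - 6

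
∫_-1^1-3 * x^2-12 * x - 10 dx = -22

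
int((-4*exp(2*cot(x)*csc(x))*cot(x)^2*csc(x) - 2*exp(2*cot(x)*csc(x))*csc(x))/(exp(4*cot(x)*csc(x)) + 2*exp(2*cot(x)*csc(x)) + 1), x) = exp(2*cot(x)*csc(x))/(exp(2*cot(x)*csc(x)) + 1) + C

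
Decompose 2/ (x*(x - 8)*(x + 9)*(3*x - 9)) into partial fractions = -1/(2754*(x + 9)) - 1/(270*(x - 3)) + 1/(1020*(x - 8)) + 1/(324*x)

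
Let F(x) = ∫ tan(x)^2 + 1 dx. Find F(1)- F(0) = tan(1)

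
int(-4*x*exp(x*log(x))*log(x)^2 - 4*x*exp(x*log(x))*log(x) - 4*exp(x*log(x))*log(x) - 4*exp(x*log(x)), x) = -4*x*exp(x*log(x))*log(x) + C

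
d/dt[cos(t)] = -sin(t)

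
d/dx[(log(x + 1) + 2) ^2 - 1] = (2*log(x + 1) + 4)/(x + 1)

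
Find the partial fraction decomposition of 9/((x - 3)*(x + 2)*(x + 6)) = 1/(4*(x + 6)) - 9/(20*(x + 2)) + 1/(5*(x - 3))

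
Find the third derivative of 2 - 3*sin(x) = 3*cos(x)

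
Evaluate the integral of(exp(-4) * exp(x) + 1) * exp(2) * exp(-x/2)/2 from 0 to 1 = -exp(3/2) - exp(-2) + exp(-3/2) + exp(2)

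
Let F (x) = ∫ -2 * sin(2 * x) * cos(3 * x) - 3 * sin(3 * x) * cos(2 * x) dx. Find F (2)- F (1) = cos(4)*cos(6) - cos(2)*cos(3)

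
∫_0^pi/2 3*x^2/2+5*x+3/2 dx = 2 + (pi/8 + 1)*(-2 + pi + pi^2/2)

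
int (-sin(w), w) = cos(w) + C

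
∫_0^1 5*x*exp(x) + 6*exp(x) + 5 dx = 4 + 6*E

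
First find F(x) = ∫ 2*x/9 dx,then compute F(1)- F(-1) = 0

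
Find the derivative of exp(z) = exp(z)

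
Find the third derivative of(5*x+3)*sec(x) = (-5*x*sin(x)/cos(x) + 30*x*sin(x)/cos(x)^3 - 3*sin(x)/cos(x) + 18*sin(x)/cos(x)^3 - 15 + 30/cos(x)^2)/cos(x)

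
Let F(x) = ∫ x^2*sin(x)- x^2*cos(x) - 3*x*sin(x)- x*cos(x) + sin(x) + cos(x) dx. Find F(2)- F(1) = -2*sin(2) - 2*cos(2)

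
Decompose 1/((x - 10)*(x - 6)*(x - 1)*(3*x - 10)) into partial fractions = 27/(1120*(3*x - 10)) - 1/(315*(x - 1)) - 1/(160*(x - 6)) + 1/(720*(x - 10))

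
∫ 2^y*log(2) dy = 2^y + C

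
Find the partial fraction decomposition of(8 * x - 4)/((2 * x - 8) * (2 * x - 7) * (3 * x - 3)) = -16/(5*(2*x - 7)) + 2/(45*(x - 1)) + 14/(9*(x - 4))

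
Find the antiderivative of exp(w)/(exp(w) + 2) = log(2*exp(w) + 4) + C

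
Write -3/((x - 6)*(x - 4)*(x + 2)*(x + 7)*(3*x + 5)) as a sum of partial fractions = -243/(6256*(3*x + 5)) - 3/(11440*(x + 7)) + 1/(80*(x + 2)) + 1/(748*(x - 4)) - 3/(4784*(x - 6))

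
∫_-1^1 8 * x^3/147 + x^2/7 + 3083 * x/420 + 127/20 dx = 2687/210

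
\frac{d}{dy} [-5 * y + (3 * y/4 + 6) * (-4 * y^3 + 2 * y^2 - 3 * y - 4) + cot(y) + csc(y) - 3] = -12*y^3 - 135*y^2/2 + 39*y/2 - cot(y)^2 - cot(y)*csc(y) - 27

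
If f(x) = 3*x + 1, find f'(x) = 3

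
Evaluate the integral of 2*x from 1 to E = -1 + exp(2)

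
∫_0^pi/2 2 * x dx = pi^2/4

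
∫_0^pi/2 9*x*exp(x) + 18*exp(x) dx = -9 + 3*(3 + 3*pi/2)*exp(pi/2)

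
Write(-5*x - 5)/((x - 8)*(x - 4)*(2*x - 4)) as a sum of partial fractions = -5/(8*(x - 2)) + 25/(16*(x - 4)) - 15/(16*(x - 8))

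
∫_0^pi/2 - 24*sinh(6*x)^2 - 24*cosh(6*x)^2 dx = -2*sinh(6*pi)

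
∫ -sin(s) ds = cos(s) + C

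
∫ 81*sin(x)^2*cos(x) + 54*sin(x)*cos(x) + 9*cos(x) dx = (3*sin(x) + 1)^3 + C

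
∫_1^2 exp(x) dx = -E + exp(2)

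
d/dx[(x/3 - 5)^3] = x^2/9 - 10*x/3 + 25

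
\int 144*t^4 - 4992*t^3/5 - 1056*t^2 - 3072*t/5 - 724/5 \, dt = 144*t^5/5 - 1248*t^4/5 - 352*t^3 - 1536*t^2/5 - 724*t/5 + C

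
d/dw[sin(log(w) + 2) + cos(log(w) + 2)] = sqrt(2)*cos(log(w) + pi/4 + 2)/w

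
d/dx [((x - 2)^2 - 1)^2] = 4*x^3 - 24*x^2 + 44*x - 24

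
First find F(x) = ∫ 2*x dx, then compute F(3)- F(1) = 8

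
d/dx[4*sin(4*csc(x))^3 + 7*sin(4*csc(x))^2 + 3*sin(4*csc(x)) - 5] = -48*sin(4*csc(x))^2*cos(4*csc(x))*cot(x)*csc(x) - 56*sin(4*csc(x))*cos(4*csc(x))*cot(x)*csc(x) - 12*cos(4*csc(x))*cot(x)*csc(x)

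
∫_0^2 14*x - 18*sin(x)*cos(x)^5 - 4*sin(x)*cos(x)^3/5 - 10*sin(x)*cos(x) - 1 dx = cos(2)^4/5 + 3*cos(2)^6 + 5*cos(2)^2 + 89/5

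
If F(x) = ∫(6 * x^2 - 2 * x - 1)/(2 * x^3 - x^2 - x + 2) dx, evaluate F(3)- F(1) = -log(2) + log(44)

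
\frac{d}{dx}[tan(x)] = cos(x)^(-2)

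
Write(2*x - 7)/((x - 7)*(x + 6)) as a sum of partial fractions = 19/(13*(x + 6)) + 7/(13*(x - 7))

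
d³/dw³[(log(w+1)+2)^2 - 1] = (4*log(w + 1) + 2)/(w^3 + 3*w^2 + 3*w + 1)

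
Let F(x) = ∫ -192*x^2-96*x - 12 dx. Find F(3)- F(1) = -2072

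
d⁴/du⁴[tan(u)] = 24*tan(u)^5 + 40*tan(u)^3 + 16*tan(u)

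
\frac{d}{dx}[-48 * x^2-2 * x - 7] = -96*x - 2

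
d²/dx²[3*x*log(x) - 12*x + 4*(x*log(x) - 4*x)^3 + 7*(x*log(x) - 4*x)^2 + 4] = (24*x^2*log(x)^3 - 228*x^2*log(x)^2 + 696*x^2*log(x) - 672*x^2 + 14*x*log(x)^2 - 70*x*log(x) + 70*x + 3)/x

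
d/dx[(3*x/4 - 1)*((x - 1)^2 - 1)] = 9*x^2/4 - 5*x + 2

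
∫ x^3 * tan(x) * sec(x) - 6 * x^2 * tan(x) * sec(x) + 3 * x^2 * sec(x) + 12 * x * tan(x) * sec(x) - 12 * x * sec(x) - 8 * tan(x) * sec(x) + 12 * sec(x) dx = (x - 2)^3*sec(x) + C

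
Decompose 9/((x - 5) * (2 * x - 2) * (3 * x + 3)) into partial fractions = 1/(8*(x + 1)) - 3/(16*(x - 1)) + 1/(16*(x - 5))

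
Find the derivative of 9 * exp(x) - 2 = 9*exp(x)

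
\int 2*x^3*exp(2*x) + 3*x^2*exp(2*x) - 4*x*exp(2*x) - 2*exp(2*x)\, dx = x*(x^2 - 2)*exp(2*x) + C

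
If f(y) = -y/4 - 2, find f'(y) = -1/4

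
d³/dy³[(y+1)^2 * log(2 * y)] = (2*y^2 - 2*y + 2)/y^3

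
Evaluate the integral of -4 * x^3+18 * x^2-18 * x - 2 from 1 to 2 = -2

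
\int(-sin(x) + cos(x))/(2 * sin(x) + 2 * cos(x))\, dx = log(sin(x + pi/4))/2 + C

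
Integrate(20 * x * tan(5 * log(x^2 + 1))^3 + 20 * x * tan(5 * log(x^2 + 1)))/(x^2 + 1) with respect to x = tan(5*log(x^2 + 1))^2 + C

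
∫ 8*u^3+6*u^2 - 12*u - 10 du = 2*u^4 + 2*u^3 - 6*u^2 - 10*u + C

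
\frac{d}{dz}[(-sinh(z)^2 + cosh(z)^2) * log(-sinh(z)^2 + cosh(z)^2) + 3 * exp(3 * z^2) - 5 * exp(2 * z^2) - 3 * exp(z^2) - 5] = 18*z*exp(3*z^2) - 20*z*exp(2*z^2) - 6*z*exp(z^2)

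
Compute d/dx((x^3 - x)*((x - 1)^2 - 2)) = 5*x^4 - 8*x^3 - 6*x^2 + 4*x + 1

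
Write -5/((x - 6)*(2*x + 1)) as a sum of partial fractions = 10/(13*(2*x + 1)) - 5/(13*(x - 6))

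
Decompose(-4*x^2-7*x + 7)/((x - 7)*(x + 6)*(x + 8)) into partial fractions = -193/(30*(x + 8)) + 95/(26*(x + 6)) - 238/(195*(x - 7))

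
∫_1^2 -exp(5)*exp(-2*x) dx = -exp(3)/2 + E/2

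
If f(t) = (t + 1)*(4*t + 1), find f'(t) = 8*t + 5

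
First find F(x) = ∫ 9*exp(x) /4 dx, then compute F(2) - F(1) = -9*E/4 + 9*exp(2)/4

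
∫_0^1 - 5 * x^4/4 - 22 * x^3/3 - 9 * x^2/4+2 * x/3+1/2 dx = -2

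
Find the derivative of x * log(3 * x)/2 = log(x)/2 + 1/2 + log(3)/2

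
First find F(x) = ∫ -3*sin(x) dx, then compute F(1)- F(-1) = 0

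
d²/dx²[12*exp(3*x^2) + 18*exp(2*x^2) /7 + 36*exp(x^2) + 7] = 432*x^2*exp(3*x^2) + 288*x^2*exp(2*x^2)/7 + 144*x^2*exp(x^2) + 72*exp(3*x^2) + 72*exp(2*x^2)/7 + 72*exp(x^2)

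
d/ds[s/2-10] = 1/2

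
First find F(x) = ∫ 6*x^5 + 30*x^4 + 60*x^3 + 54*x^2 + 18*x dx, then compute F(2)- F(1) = 627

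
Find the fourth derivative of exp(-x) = exp(-x)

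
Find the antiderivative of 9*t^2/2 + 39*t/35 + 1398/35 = 3*t^3/2 + 39*t^2/70 + 1398*t/35 + C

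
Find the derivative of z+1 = 1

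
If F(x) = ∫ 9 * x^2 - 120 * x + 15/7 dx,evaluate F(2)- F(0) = -1482/7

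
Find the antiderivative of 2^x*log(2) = 2^x + C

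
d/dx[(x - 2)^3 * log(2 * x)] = (3*x^3*log(x) + x^3 + 3*x^3*log(2) - 12*x^2*log(x) - 12*x^2*log(2) - 6*x^2 + 12*x*log(x) + 12*x*log(2) + 12*x - 8)/x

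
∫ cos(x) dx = sin(x) + C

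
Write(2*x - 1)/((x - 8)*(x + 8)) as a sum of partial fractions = 17/(16*(x + 8)) + 15/(16*(x - 8))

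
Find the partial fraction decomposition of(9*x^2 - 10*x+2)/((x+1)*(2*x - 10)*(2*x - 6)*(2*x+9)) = -131/(570*(2*x + 9)) + 1/(32*(x + 1)) - 53/(480*(x - 3)) + 59/(304*(x - 5))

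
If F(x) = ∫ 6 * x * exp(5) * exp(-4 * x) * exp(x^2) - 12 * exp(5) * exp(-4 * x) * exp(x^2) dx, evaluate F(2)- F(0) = -3*exp(5) + 3*E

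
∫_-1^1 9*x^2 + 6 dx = 18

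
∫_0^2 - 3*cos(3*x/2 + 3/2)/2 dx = -sin(9/2) + sin(3/2)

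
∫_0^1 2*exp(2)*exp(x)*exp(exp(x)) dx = -2*exp(3) + 2*exp(2 + E)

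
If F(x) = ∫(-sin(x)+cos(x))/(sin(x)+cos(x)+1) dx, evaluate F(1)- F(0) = -log(2) + log(cos(1) + sin(1) + 1)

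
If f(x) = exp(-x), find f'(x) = -exp(-x)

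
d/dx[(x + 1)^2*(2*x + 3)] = 6*x^2 + 14*x + 8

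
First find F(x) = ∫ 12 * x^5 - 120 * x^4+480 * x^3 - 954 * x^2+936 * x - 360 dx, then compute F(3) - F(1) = 4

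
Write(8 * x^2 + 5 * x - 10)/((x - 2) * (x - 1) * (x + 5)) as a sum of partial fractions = 55/(14*(x + 5)) - 1/(2*(x - 1)) + 32/(7*(x - 2))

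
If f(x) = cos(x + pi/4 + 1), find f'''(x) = sin(x + pi/4 + 1)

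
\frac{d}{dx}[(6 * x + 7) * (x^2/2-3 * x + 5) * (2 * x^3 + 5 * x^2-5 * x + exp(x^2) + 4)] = 36*x^5 + 6*x^4*exp(x^2) - 70*x^4 - 29*x^3*exp(x^2) - 278*x^3 + 27*x^2*exp(x^2) + 1197*x^2/2 + 41*x*exp(x^2) + 144*x + 9*exp(x^2) - 139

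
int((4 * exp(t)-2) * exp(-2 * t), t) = (1 - 4*exp(t))*exp(-2*t) + C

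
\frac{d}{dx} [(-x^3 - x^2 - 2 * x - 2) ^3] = -9*x^8 - 24*x^7 - 63*x^6 - 114*x^5 - 150*x^4 - 168*x^3 - 132*x^2 - 72*x - 24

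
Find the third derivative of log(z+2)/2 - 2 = 1/(z^3 + 6*z^2 + 12*z + 8)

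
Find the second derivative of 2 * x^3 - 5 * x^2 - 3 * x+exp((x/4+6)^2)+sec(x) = x^2*exp(x^2/16 + 3*x + 36)/64 + 3*x*exp(x^2/16 + 3*x + 36)/4 + 12*x + 73*exp(x^2/16 + 3*x + 36)/8 + 2*tan(x)^2*sec(x) + sec(x) - 10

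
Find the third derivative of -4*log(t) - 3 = -8/t^3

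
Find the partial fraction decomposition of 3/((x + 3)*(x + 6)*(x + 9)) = 1/(6*(x + 9)) - 1/(3*(x + 6)) + 1/(6*(x + 3))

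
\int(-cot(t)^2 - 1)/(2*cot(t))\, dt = log(cot(t))/2 + C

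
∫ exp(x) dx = exp(x) + C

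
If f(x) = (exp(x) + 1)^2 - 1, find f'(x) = 2*exp(2*x) + 2*exp(x)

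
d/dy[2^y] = 2^y*log(2)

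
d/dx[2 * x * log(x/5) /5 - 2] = 2*log(x)/5 - 2*log(5)/5 + 2/5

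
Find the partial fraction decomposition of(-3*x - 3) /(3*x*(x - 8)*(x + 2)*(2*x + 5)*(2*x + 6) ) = -4/(35*(2*x + 5)) + 1/(33*(x + 3)) + 1/(40*(x + 2)) - 3/(12320*(x - 8)) + 1/(480*x)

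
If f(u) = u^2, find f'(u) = 2*u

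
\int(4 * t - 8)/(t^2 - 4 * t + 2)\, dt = 2*log((t - 2)^2 - 2) + C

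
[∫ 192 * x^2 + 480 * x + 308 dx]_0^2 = 2088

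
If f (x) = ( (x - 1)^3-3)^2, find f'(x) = 6*x^5 - 30*x^4 + 60*x^3 - 78*x^2 + 66*x - 24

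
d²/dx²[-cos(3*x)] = 9*cos(3*x)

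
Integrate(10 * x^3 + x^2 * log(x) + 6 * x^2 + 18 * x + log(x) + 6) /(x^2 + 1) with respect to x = 5*x^2 + x*log(x) + 5*x + 4*log(x^2 + 1) + C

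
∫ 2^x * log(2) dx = 2^x + C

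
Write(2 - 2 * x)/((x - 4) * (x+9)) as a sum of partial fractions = -20/(13*(x + 9)) - 6/(13*(x - 4))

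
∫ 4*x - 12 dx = 2*x^2 - 12*x + C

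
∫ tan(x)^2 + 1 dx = tan(x) + C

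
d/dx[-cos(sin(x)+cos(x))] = sqrt(2)*sin(sqrt(2)*sin(x + pi/4))*cos(x + pi/4)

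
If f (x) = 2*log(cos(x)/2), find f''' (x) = -4*sin(x)/cos(x)^3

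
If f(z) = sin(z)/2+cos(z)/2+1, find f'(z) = -sin(z)/2 + cos(z)/2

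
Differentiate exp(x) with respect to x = exp(x)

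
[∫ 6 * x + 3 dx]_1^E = -6 + 3*E + 3*exp(2)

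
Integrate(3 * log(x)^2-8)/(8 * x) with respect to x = log(x)^3/8 - log(x) + C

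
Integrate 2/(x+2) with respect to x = 2*log(x + 2) + C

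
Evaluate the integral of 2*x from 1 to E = -1 + exp(2)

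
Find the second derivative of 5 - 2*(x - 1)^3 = 12 - 12*x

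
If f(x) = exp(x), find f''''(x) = exp(x)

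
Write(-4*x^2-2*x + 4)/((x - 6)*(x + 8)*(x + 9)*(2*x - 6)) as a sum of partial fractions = 151/(180*(x + 9)) - 59/(77*(x + 8)) + 19/(396*(x - 3)) - 38/(315*(x - 6))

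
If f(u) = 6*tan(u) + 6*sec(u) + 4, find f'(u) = 6*(sin(u) + 1)/cos(u)^2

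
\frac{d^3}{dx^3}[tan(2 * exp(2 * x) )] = 384*(-1 + cos(2*exp(2*x))^(-2))^2*exp(6*x) - 384*exp(6*x) + 512*exp(6*x)/cos(2*exp(2*x))^2 + 192*exp(4*x)*sin(2*exp(2*x))/cos(2*exp(2*x))^3 + 16*exp(2*x)/cos(2*exp(2*x))^2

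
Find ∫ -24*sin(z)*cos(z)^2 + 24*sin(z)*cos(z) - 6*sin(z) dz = (2*cos(z) - 1)^3 + C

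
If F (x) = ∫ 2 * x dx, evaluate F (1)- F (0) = 1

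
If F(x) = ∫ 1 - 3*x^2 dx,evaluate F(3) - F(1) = -24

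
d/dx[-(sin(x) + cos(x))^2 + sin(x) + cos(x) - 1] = -2*cos(2*x) + sqrt(2)*cos(x + pi/4)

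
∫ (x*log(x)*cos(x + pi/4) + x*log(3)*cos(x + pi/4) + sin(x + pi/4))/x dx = log(3*x)*sin(x + pi/4) + C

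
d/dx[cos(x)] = -sin(x)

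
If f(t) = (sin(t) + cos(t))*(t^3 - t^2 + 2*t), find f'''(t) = t^3*sin(t) - t^3*cos(t) - 10*t^2*sin(t) - 8*t^2*cos(t) - 10*t*sin(t) + 22*t*cos(t) + 6*sin(t) - 6*cos(t)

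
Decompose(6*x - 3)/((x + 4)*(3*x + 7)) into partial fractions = -51/(5*(3*x + 7)) + 27/(5*(x + 4))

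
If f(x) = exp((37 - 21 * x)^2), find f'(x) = 882*x*exp(441*x^2 - 1554*x + 1369) - 1554*exp(441*x^2 - 1554*x + 1369)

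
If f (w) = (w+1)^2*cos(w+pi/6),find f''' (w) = w^2*sin(w + pi/6) + 2*w*sin(w + pi/6) - 6*w*cos(w + pi/6) - 5*sin(w + pi/6) - 6*cos(w + pi/6)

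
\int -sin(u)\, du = cos(u) + C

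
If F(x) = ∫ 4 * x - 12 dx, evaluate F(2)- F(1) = -6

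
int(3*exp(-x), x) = -3*exp(-x) + C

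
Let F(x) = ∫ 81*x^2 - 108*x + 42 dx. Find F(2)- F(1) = 69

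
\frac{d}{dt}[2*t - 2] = 2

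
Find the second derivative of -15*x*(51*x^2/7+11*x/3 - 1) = -4590*x/7 - 110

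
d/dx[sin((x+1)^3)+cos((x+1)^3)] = -3*x^2*sin(x^3 + 3*x^2 + 3*x + 1) + 3*x^2*cos(x^3 + 3*x^2 + 3*x + 1) - 6*x*sin(x^3 + 3*x^2 + 3*x + 1) + 6*x*cos(x^3 + 3*x^2 + 3*x + 1) - 3*sin(x^3 + 3*x^2 + 3*x + 1) + 3*cos(x^3 + 3*x^2 + 3*x + 1)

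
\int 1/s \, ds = log(s/2) + C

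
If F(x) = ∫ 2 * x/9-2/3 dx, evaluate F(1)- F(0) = -5/9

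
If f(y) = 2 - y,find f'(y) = -1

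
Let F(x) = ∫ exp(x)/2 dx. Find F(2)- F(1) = -E/2 + exp(2)/2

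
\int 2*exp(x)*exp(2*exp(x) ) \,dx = exp(2*exp(x)) + C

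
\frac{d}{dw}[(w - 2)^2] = 2*w - 4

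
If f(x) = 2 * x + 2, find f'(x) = 2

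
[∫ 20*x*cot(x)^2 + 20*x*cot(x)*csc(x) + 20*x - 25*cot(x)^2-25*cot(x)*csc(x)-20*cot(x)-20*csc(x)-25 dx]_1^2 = -15*csc(2) - 5*csc(1) - 5*cot(1) - 15*cot(2)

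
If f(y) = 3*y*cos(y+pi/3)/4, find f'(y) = -3*y*sin(y + pi/3)/4 + 3*cos(y + pi/3)/4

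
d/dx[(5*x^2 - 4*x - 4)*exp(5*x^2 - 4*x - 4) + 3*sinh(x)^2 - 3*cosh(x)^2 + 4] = (50*x^3 - 60*x^2 - 14*x + 12)*exp(5*x^2 - 4*x - 4)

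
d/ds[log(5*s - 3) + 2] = 5/(5*s - 3)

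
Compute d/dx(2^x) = 2^x*log(2)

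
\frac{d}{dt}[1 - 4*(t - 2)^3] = -12*t^2 + 48*t - 48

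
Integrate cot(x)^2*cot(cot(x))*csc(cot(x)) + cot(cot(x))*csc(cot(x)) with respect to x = csc(cot(x)) + C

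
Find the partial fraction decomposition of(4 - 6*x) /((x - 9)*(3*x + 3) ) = -1/(3*(x + 1)) - 5/(3*(x - 9))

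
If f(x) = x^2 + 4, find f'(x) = 2*x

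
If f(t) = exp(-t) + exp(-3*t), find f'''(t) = (-exp(2*t) - 27)*exp(-3*t)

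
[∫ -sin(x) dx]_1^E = cos(E) - cos(1)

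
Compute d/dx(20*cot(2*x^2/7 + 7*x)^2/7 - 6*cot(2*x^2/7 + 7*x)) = 2*(12*x/7 - 80*x*cos(x*(2*x/7 + 7))/(49*sin(x*(2*x/7 + 7))) + 21 - 20*cos(x*(2*x/7 + 7))/sin(x*(2*x/7 + 7)))/sin(x*(2*x/7 + 7))^2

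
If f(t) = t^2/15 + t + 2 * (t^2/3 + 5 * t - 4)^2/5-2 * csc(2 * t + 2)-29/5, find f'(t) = 8*t^3/45 + 4*t^2 + 18*t + 4*cot(2*t + 2)*csc(2*t + 2) - 15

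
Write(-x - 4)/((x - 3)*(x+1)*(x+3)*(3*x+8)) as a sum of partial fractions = -36/(85*(3*x + 8)) + 1/(12*(x + 3)) + 3/(40*(x + 1)) - 7/(408*(x - 3))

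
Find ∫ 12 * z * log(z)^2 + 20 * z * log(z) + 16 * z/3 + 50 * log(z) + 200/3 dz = 2*z*log(z) + 2*z/3 + 2*(3*z*log(z) + z + 12)^2/3 + C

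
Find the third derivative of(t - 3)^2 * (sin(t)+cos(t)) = t^2*sin(t) - t^2*cos(t) - 12*t*sin(t) + 21*sin(t) + 15*cos(t)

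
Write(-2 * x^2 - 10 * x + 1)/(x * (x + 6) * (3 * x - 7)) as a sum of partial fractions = -299/(175*(3*x - 7)) - 11/(150*(x + 6)) - 1/(42*x)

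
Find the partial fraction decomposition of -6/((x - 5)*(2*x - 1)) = 4/(3*(2*x - 1)) - 2/(3*(x - 5))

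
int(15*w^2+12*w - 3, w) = 5*w^3 + 6*w^2 - 3*w + C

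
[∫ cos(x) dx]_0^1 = sin(1)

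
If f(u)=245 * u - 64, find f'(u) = 245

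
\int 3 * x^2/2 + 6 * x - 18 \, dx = x^3/2 + 3*x^2 - 18*x + C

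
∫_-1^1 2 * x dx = 0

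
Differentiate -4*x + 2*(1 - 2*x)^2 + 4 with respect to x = 16*x - 12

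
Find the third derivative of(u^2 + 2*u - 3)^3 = 120*u^3 + 360*u^2 + 72*u - 168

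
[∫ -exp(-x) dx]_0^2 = -1 + exp(-2)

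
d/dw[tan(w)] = cos(w)^(-2)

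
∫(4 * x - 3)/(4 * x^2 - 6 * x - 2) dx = log(2*x^2 - 3*x - 1)/2 + C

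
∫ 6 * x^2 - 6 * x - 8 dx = 2*x^3 - 3*x^2 - 8*x + C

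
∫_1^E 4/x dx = 4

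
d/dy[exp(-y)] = -exp(-y)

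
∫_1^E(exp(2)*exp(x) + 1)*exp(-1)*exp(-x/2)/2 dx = -exp(3/2) - exp(-E/2 - 1) + exp(-3/2) + exp(1 + E/2)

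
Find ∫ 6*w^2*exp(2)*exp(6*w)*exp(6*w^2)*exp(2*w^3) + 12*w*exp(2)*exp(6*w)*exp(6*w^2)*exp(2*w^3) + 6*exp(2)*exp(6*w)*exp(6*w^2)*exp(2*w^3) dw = exp(2*(w + 1)^3) + C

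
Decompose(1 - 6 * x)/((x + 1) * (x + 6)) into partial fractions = -37/(5*(x + 6)) + 7/(5*(x + 1))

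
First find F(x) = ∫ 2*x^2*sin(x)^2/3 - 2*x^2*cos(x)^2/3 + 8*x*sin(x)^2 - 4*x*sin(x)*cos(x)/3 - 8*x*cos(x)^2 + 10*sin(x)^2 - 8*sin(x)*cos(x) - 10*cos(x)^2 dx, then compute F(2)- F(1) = 28*sin(2)/3 - 43*sin(4)/3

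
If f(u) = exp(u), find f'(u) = exp(u)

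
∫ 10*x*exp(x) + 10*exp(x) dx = 10*x*exp(x) + C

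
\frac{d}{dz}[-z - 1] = -1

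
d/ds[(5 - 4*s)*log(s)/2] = (-4*s*log(s) - 4*s + 5)/(2*s)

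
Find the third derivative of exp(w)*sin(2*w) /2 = -(11*sin(2*w)/2 + cos(2*w))*exp(w)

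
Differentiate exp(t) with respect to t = exp(t)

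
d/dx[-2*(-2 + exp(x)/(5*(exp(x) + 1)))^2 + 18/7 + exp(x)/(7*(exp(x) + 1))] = (277*exp(2*x) + 305*exp(x))/(175*exp(3*x) + 525*exp(2*x) + 525*exp(x) + 175)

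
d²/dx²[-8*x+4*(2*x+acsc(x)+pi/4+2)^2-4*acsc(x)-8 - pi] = (32*x^5*sqrt(1 - 1/x^2) - 32*x^3*sqrt(1 - 1/x^2) + 16*x^2*acsc(x) + 4*pi*x^2 + 24*x^2 + 8*x*sqrt(1 - 1/x^2) + 16*x - 8*acsc(x) - 12 - 2*pi)/(x^5*sqrt(1 - 1/x^2) - x^3*sqrt(1 - 1/x^2))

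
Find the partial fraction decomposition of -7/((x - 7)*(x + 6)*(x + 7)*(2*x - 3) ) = 56/(2805*(2*x - 3)) + 1/(34*(x + 7)) - 7/(195*(x + 6)) - 1/(286*(x - 7))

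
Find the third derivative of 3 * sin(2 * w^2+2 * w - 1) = -192*w^3*cos(2*w^2 + 2*w - 1) - 288*w^2*cos(2*w^2 + 2*w - 1) - 144*w*sin(2*w^2 + 2*w - 1) - 144*w*cos(2*w^2 + 2*w - 1) - 72*sin(2*w^2 + 2*w - 1) - 24*cos(2*w^2 + 2*w - 1)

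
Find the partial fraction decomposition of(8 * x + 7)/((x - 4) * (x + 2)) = 3/(2*(x + 2)) + 13/(2*(x - 4))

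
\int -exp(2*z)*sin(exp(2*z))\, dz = cos(exp(2*z))/2 + C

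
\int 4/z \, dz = 4*log(z) + C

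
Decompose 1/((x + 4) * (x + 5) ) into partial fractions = -1/(x + 5) + 1/(x + 4)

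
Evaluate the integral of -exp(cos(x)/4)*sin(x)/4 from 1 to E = -exp(cos(1)/4) + exp(cos(E)/4)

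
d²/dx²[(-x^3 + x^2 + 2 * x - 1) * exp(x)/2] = -x^3*exp(x)/2 - 5*x^2*exp(x)/2 + 5*exp(x)/2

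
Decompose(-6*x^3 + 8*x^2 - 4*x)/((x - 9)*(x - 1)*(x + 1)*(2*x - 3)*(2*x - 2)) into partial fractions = 22/(25*(2*x - 3)) + 9/(200*(x + 1)) - 37/(128*(x - 1)) - 1/(16*(x - 1)^2) - 627/(3200*(x - 9))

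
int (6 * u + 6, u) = 3*u^2 + 6*u + C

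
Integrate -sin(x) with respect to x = cos(x) + C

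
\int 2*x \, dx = x^2 + C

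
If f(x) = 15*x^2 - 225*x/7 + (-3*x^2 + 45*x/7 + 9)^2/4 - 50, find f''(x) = 27*x^2 - 405*x/7 + 2319/98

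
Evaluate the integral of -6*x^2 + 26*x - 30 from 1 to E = -6 + (5 - 2*E)*((-2 + E)^2 + 1)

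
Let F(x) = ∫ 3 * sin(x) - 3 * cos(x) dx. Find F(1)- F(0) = -3*sin(1) - 3*cos(1) + 3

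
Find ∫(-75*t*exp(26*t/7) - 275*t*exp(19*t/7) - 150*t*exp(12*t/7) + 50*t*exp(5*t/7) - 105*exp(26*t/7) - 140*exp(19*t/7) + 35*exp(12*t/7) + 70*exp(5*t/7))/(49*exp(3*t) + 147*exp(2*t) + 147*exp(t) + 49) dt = 5*t*(2 - 3*exp(t))*exp(5*t/7)/(7*(exp(t) + 1)) + C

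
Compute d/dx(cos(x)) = -sin(x)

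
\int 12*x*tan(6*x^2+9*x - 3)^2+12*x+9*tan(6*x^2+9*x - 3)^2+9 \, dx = tan(6*x^2 + 9*x - 3) + C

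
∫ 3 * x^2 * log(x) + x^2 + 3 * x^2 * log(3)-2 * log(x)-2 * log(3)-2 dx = x*(x^2 - 2)*log(3*x) + C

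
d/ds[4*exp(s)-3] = 4*exp(s)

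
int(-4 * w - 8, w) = -2*w^2 - 8*w + C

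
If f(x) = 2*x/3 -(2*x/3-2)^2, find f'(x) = 10/3 - 8*x/9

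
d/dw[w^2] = 2*w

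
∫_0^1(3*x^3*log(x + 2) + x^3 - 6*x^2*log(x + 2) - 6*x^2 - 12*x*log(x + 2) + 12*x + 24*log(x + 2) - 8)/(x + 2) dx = -log(3) + 8*log(2)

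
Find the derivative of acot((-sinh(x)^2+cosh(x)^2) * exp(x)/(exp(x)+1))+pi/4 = -exp(x)/(2*exp(2*x) + 2*exp(x) + 1)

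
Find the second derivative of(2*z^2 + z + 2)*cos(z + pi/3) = -2*z^2*cos(z + pi/3) - 8*z*sin(z + pi/3) - z*cos(z + pi/3) - 2*sqrt(2)*sin(z + pi/12)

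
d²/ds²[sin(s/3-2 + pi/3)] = -sin(s/3 - 2 + pi/3)/9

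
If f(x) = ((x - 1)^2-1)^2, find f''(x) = 12*x^2 - 24*x + 8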